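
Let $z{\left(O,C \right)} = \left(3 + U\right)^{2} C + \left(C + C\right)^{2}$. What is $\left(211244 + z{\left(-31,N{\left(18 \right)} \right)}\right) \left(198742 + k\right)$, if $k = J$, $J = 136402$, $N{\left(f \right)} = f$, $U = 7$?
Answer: $71834764960$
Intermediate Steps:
$k = 136402$
$z{\left(O,C \right)} = 4 C^{2} + 100 C$ ($z{\left(O,C \right)} = \left(3 + 7\right)^{2} C + \left(C + C\right)^{2} = 10^{2} C + \left(2 C\right)^{2} = 100 C + 4 C^{2} = 4 C^{2} + 100 C$)
$\left(211244 + z{\left(-31,N{\left(18 \right)} \right)}\right) \left(198742 + k\right) = \left(211244 + 4 \cdot 18 \left(25 + 18\right)\right) \left(198742 + 136402\right) = \left(211244 + 4 \cdot 18 \cdot 43\right) 335144 = \left(211244 + 3096\right) 335144 = 214340 \cdot 335144 = 71834764960$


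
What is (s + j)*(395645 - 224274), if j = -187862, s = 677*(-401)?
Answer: -78717383769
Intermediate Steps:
s = -271477
(s + j)*(395645 - 224274) = (-271477 - 187862)*(395645 - 224274) = -459339*171371 = -78717383769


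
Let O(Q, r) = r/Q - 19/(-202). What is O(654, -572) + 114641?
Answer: 7572445055/66054 ≈ 1.1464e+5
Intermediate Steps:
O(Q, r) = 19/202 + r/Q (O(Q, r) = r/Q - 19*(-1/202) = r/Q + 19/202 = 19/202 + r/Q)
O(654, -572) + 114641 = (19/202 - 572/654) + 114641 = (19/202 - 572*1/654) + 114641 = (19/202 - 286/327) + 114641 = -51559/66054 + 114641 = 7572445055/66054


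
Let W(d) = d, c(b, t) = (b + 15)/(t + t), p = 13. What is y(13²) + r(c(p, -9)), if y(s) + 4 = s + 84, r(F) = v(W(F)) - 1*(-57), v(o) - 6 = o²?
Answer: 25468/81 ≈ 314.42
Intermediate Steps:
c(b, t) = (15 + b)/(2*t) (c(b, t) = (15 + b)/((2*t)) = (15 + b)*(1/(2*t)) = (15 + b)/(2*t))
v(o) = 6 + o²
r(F) = 63 + F² (r(F) = (6 + F²) - 1*(-57) = (6 + F²) + 57 = 63 + F²)
y(s) = 80 + s (y(s) = -4 + (s + 84) = -4 + (84 + s) = 80 + s)
y(13²) + r(c(p, -9)) = (80 + 13²) + (63 + ((½)*(15 + 13)/(-9))²) = (80 + 169) + (63 + ((½)*(-⅑)*28)²) = 249 + (63 + (-14/9)²) = 249 + (63 + 196/81) = 249 + 5299/81 = 25468/81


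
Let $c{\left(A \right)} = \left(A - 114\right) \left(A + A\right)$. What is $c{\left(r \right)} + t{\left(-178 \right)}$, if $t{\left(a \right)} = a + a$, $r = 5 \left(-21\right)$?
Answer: $45634$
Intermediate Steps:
$r = -105$
$c{\left(A \right)} = 2 A \left(-114 + A\right)$ ($c{\left(A \right)} = \left(-114 + A\right) 2 A = 2 A \left(-114 + A\right)$)
$t{\left(a \right)} = 2 a$
$c{\left(r \right)} + t{\left(-178 \right)} = 2 \left(-105\right) \left(-114 - 105\right) + 2 \left(-178\right) = 2 \left(-105\right) \left(-219\right) - 356 = 45990 - 356 = 45634$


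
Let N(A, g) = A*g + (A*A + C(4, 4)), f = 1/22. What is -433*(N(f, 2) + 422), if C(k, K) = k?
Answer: -89297157/484 ≈ -1.8450e+5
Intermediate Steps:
f = 1/22 ≈ 0.045455
N(A, g) = 4 + A² + A*g (N(A, g) = A*g + (A*A + 4) = A*g + (A² + 4) = A*g + (4 + A²) = 4 + A² + A*g)
-433*(N(f, 2) + 422) = -433*((4 + (1/22)² + (1/22)*2) + 422) = -433*((4 + 1/484 + 1/11) + 422) = -433*(1981/484 + 422) = -433*206229/484 = -89297157/484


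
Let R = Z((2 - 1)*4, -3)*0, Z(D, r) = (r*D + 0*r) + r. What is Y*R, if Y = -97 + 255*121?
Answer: 0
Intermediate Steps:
Z(D, r) = r + D*r (Z(D, r) = (D*r + 0) + r = D*r + r = r + D*r)
Y = 30758 (Y = -97 + 30855 = 30758)
R = 0 (R = -3*(1 + (2 - 1)*4)*0 = -3*(1 + 1*4)*0 = -3*(1 + 4)*0 = -3*5*0 = -15*0 = 0)
Y*R = 30758*0 = 0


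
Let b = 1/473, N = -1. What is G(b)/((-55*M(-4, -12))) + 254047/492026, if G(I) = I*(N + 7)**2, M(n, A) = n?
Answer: 6613460939/12800056390 ≈ 0.51667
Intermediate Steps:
b = 1/473 ≈ 0.0021142
G(I) = 36*I (G(I) = I*(-1 + 7)**2 = I*6**2 = I*36 = 36*I)
G(b)/((-55*M(-4, -12))) + 254047/492026 = (36*(1/473))/((-55*(-4))) + 254047/492026 = (36/473)/220 + 254047*(1/492026) = (36/473)*(1/220) + 254047/492026 = 9/26015 + 254047/492026 = 6613460939/12800056390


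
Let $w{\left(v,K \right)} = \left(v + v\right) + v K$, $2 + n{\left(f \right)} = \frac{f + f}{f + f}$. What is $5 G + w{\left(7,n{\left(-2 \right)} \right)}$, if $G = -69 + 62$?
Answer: $-28$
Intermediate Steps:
$G = -7$
$n{\left(f \right)} = -1$ ($n{\left(f \right)} = -2 + \frac{f + f}{f + f} = -2 + \frac{2 f}{2 f} = -2 + 2 f \frac{1}{2 f} = -2 + 1 = -1$)
$w{\left(v,K \right)} = 2 v + K v$
$5 G + w{\left(7,n{\left(-2 \right)} \right)} = 5 \left(-7\right) + 7 \left(2 - 1\right) = -35 + 7 \cdot 1 = -35 + 7 = -28$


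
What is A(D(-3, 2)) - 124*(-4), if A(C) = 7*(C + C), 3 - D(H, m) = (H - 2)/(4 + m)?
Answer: 1649/3 ≈ 549.67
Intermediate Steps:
D(H, m) = 3 - (-2 + H)/(4 + m) (D(H, m) = 3 - (H - 2)/(4 + m) = 3 - (-2 + H)/(4 + m))
A(C) = 14*C (A(C) = 7*(2*C) = 14*C)
A(D(-3, 2)) - 124*(-4) = 14*((14 - 1*(-3) + 3*2)/(4 + 2)) - 124*(-4) = 14*((14 + 3 + 6)/6) + 496 = 14*((1/6)*23) + 496 = 14*(23/6) + 496 = 161/3 + 496 = 1649/3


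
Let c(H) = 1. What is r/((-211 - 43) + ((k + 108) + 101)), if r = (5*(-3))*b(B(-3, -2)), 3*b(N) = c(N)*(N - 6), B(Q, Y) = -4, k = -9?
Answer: -25/27 ≈ -0.92593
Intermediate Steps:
b(N) = -2 + N/3 (b(N) = (1*(N - 6))/3 = (1*(-6 + N))/3 = (-6 + N)/3 = -2 + N/3)
r = 50 (r = (5*(-3))*(-2 + (⅓)*(-4)) = -15*(-2 - 4/3) = -15*(-10/3) = 50)
r/((-211 - 43) + ((k + 108) + 101)) = 50/((-211 - 43) + ((-9 + 108) + 101)) = 50/(-254 + (99 + 101)) = 50/(-254 + 200) = 50/(-54) = 50*(-1/54) = -25/27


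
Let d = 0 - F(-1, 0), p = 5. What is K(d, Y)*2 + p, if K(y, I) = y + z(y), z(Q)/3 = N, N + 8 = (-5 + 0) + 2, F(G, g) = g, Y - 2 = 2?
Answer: -61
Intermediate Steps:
Y = 4 (Y = 2 + 2 = 4)
N = -11 (N = -8 + ((-5 + 0) + 2) = -8 + (-5 + 2) = -8 - 3 = -11)
z(Q) = -33 (z(Q) = 3*(-11) = -33)
d = 0 (d = 0 - 1*0 = 0 + 0 = 0)
K(y, I) = -33 + y (K(y, I) = y - 33 = -33 + y)
K(d, Y)*2 + p = (-33 + 0)*2 + 5 = -33*2 + 5 = -66 + 5 = -61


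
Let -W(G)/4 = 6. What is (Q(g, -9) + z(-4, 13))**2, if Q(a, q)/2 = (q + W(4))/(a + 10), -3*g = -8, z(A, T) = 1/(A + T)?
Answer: 760384/29241 ≈ 26.004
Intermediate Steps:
W(G) = -24 (W(G) = -4*6 = -24)
g = 8/3 (g = -1/3*(-8) = 8/3 ≈ 2.6667)
Q(a, q) = 2*(-24 + q)/(10 + a) (Q(a, q) = 2*((q - 24)/(a + 10)) = 2*((-24 + q)/(10 + a)) = 2*(-24 + q)/(10 + a))
(Q(g, -9) + z(-4, 13))**2 = (2*(-24 - 9)/(10 + 8/3) + 1/(-4 + 13))**2 = (2*(-33)/(38/3) + 1/9)**2 = (2*(3/38)*(-33) + 1/9)**2 = (-99/19 + 1/9)**2 = (-872/171)**2 = 760384/29241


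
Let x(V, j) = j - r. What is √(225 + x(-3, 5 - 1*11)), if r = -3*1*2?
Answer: 15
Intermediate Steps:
r = -6 (r = -3*2 = -6)
x(V, j) = 6 + j (x(V, j) = j - 1*(-6) = j + 6 = 6 + j)
√(225 + x(-3, 5 - 1*11)) = √(225 + (6 + (5 - 1*11))) = √(225 + (6 + (5 - 11))) = √(225 + (6 - 6)) = √(225 + 0) = √225 = 15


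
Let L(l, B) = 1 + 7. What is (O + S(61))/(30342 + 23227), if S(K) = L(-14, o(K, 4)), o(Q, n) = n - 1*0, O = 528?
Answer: 536/53569 ≈ 0.010006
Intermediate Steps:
o(Q, n) = n (o(Q, n) = n + 0 = n)
L(l, B) = 8
S(K) = 8
(O + S(61))/(30342 + 23227) = (528 + 8)/(30342 + 23227) = 536/53569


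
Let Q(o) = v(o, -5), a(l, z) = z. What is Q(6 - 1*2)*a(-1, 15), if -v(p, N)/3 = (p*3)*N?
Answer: 2700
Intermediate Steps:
v(p, N) = -9*N*p (v(p, N) = -3*p*3*N = -3*3*p*N = -9*N*p)
Q(o) = 45*o (Q(o) = -9*(-5)*o = 45*o)
Q(6 - 1*2)*a(-1, 15) = (45*(6 - 1*2))*15 = (45*(6 - 2))*15 = (45*4)*15 = 180*15 = 2700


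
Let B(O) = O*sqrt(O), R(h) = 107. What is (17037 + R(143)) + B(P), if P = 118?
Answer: 17144 + 118*sqrt(118) ≈ 18426.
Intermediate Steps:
B(O) = O**(3/2)
(17037 + R(143)) + B(P) = (17037 + 107) + 118**(3/2) = 17144 + 118*sqrt(118)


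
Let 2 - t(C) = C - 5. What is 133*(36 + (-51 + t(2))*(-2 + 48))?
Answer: -276640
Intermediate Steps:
t(C) = 7 - C (t(C) = 2 - (C - 5) = 2 - (-5 + C) = 2 + (5 - C) = 7 - C)
133*(36 + (-51 + t(2))*(-2 + 48)) = 133*(36 + (-51 + (7 - 1*2))*(-2 + 48)) = 133*(36 + (-51 + (7 - 2))*46) = 133*(36 + (-51 + 5)*46) = 133*(36 - 46*46) = 133*(36 - 2116) = 133*(-2080) = -276640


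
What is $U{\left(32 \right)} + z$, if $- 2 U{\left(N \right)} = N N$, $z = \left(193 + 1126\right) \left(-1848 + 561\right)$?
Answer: $-1698065$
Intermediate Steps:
$z = -1697553$ ($z = 1319 \left(-1287\right) = -1697553$)
$U{\left(N \right)} = - \frac{N^{2}}{2}$ ($U{\left(N \right)} = - \frac{N N}{2} = - \frac{N^{2}}{2}$)
$U{\left(32 \right)} + z = - \frac{32^{2}}{2} - 1697553 = \left(- \frac{1}{2}\right) 1024 - 1697553 = -512 - 1697553 = -1698065$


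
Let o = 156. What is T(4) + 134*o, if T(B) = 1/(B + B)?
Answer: 167233/8 ≈ 20904.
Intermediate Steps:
T(B) = 1/(2*B)
T(4) + 134*o = (1/2)/4 + 134*156 = (1/2)*(1/4) + 20904 = 1/8 + 20904 = 167233/8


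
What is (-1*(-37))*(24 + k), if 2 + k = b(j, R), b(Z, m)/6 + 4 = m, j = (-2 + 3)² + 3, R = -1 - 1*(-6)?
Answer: 1036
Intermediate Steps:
R = 5 (R = -1 + 6 = 5)
j = 4 (j = 1² + 3 = 1 + 3 = 4)
b(Z, m) = -24 + 6*m
k = 4 (k = -2 + (-24 + 6*5) = -2 + (-24 + 30) = -2 + 6 = 4)
(-1*(-37))*(24 + k) = (-1*(-37))*(24 + 4) = 37*28 = 1036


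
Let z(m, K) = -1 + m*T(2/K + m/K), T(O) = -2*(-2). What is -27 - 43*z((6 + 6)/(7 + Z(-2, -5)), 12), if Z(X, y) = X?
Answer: -1984/5 ≈ -396.80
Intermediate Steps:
T(O) = 4
z(m, K) = -1 + 4*m (z(m, K) = -1 + m*4 = -1 + 4*m)
-27 - 43*z((6 + 6)/(7 + Z(-2, -5)), 12) = -27 - 43*(-1 + 4*((6 + 6)/(7 - 2))) = -27 - 43*(-1 + 4*(12/5)) = -27 - 43*(-1 + 48/5) = -27 - 43*43/5 = -27 - 1849/5 = -1984/5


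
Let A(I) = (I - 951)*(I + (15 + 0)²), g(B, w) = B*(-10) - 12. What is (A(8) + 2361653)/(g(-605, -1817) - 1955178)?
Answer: -1070967/974570 ≈ -1.0989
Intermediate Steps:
g(B, w) = -12 - 10*B (g(B, w) = -10*B - 12 = -12 - 10*B)
A(I) = (-951 + I)*(225 + I) (A(I) = (-951 + I)*(I + 15²) = (-951 + I)*(I + 225) = (-951 + I)*(225 + I))
(A(8) + 2361653)/(g(-605, -1817) - 1955178) = ((-213975 + 8² - 726*8) + 2361653)/((-12 - 10*(-605)) - 1955178) = ((-213975 + 64 - 5808) + 2361653)/((-12 + 6050) - 1955178) = (-219719 + 2361653)/(6038 - 1955178) = 2141934/(-1949140) = 2141934*(-1/1949140) = -1070967/974570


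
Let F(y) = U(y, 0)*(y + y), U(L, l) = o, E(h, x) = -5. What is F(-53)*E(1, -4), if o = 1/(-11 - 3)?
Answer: -265/7 ≈ -37.857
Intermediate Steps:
o = -1/14 (o = 1/(-14) = -1/14 ≈ -0.071429)
U(L, l) = -1/14
F(y) = -y/7 (F(y) = -(y + y)/14 = -y/7)
F(-53)*E(1, -4) = -1/7*(-53)*(-5) = (53/7)*(-5) = -265/7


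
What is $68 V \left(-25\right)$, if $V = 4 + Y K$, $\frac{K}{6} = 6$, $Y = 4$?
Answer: $-251600$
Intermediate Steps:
$K = 36$ ($K = 6 \cdot 6 = 36$)
$V = 148$ ($V = 4 + 4 \cdot 36 = 4 + 144 = 148$)
$68 V \left(-25\right) = 68 \cdot 148 \left(-25\right) = 10064 \left(-25\right) = -251600$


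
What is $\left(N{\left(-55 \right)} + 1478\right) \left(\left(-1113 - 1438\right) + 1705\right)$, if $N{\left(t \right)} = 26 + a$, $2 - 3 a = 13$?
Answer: $-1269282$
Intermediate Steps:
$a = - \frac{11}{3}$ ($a = \frac{2}{3} - \frac{13}{3} = - \frac{11}{3} \approx -3.6667$)
$N{\left(t \right)} = \frac{67}{3}$ ($N{\left(t \right)} = 26 - \frac{11}{3} = \frac{67}{3}$)
$\left(N{\left(-55 \right)} + 1478\right) \left(\left(-1113 - 1438\right) + 1705\right) = \left(\frac{67}{3} + 1478\right) \left(\left(-1113 - 1438\right) + 1705\right) = \frac{4501 \left(\left(-1113 - 1438\right) + 1705\right)}{3} = \frac{4501 \left(-2551 + 1705\right)}{3} = \frac{4501}{3} \left(-846\right) = -1269282$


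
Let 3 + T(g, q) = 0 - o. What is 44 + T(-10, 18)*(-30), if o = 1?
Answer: 164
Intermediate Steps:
T(g, q) = -4 (T(g, q) = -3 + (0 - 1*1) = -3 + (0 - 1) = -3 - 1 = -4)
44 + T(-10, 18)*(-30) = 44 - 4*(-30) = 44 + 120 = 164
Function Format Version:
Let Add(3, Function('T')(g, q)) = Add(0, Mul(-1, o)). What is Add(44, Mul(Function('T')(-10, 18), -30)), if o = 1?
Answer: 164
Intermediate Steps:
Function('T')(g, q) = -4 (Function('T')(g, q) = Add(-3, Add(0, Mul(-1, 1))) = Add(-3, Add(0, -1)) = Add(-3, -1) = -4)
Add(44, Mul(Function('T')(-10, 18), -30)) = Add(44, Mul(-4, -30)) = Add(44, 120) = 164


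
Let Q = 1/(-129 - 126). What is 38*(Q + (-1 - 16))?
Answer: -164768/255 ≈ -646.15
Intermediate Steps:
Q = -1/255 (Q = 1/(-255) = -1/255 ≈ -0.0039216)
38*(Q + (-1 - 16)) = 38*(-1/255 + (-1 - 16)) = 38*(-1/255 - 17) = 38*(-4336/255) = -164768/255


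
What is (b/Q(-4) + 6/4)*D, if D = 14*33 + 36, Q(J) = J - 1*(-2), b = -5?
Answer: 1992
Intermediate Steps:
Q(J) = 2 + J (Q(J) = J + 2 = 2 + J)
D = 498 (D = 462 + 36 = 498)
(b/Q(-4) + 6/4)*D = (-5/(2 - 4) + 6/4)*498 = (-5/(-2) + 6*(¼))*498 = (-5*(-½) + 3/2)*498 = (5/2 + 3/2)*498 = 4*498 = 1992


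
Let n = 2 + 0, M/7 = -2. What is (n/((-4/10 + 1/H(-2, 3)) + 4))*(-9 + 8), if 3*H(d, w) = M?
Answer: -140/237 ≈ -0.59072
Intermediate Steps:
M = -14 (M = 7*(-2) = -14)
n = 2
H(d, w) = -14/3 (H(d, w) = (⅓)*(-14) = -14/3)
(n/((-4/10 + 1/H(-2, 3)) + 4))*(-9 + 8) = (2/((-4/10 + 1/(-14/3)) + 4))*(-9 + 8) = (2/((-4*⅒ + 1*(-3/14)) + 4))*(-1) = (2/((-⅖ - 3/14) + 4))*(-1) = (2/(-43/70 + 4))*(-1) = (2/(237/70))*(-1) = ((70/237)*2)*(-1) = (140/237)*(-1) = -140/237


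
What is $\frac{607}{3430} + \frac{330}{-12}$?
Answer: $- \frac{46859}{1715} \approx -27.323$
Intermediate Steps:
$\frac{607}{3430} + \frac{330}{-12} = 607 \cdot \frac{1}{3430} + 330 \left(- \frac{1}{12}\right) = \frac{607}{3430} - \frac{55}{2} = - \frac{46859}{1715}$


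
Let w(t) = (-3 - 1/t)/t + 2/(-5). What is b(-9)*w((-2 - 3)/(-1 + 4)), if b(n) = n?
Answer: -234/25 ≈ -9.3600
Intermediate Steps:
w(t) = -2/5 + (-3 - 1/t)/t (w(t) = (-3 - 1/t)/t + 2*(-1/5) = (-3 - 1/t)/t - 2/5 = -2/5 + (-3 - 1/t)/t)
b(-9)*w((-2 - 3)/(-1 + 4)) = -9*(-2/5 - 1/((-2 - 3)/(-1 + 4))**2 - 3*(-1 + 4)/(-2 - 3)) = -9*(-2/5 - 1/(-5/3)**2 - 3/((-5/3))) = -9*(-2/5 - 1/(-5*1/3)**2 - 3/((-5*1/3))) = -9*(-2/5 - 1/(-5/3)**2 - 3/(-5/3)) = -9*(-2/5 - 1*9/25 - 3*(-3/5)) = -9*(-2/5 - 9/25 + 9/5) = -9*26/25 = -234/25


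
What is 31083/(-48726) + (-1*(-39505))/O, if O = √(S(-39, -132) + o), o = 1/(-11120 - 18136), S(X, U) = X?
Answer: -10361/16242 - 15802*I*√8345164290/228197 ≈ -0.63791 - 6325.9*I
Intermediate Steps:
o = -1/29256 (o = 1/(-29256) = -1/29256 ≈ -3.4181e-5)
O = I*√8345164290/14628 (O = √(-39 - 1/29256) = √(-1140985/29256) = I*√8345164290/14628 ≈ 6.245*I)
31083/(-48726) + (-1*(-39505))/O = 31083/(-48726) + (-1*(-39505))/((I*√8345164290/14628)) = 31083*(-1/48726) + 39505*(-2*I*√8345164290/1140985) = -10361/16242 - 15802*I*√8345164290/228197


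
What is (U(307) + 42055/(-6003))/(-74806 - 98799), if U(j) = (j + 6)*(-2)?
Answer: 3799933/1042150815 ≈ 0.0036462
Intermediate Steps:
U(j) = -12 - 2*j (U(j) = (6 + j)*(-2) = -12 - 2*j)
(U(307) + 42055/(-6003))/(-74806 - 98799) = ((-12 - 2*307) + 42055/(-6003))/(-74806 - 98799) = ((-12 - 614) + 42055*(-1/6003))/(-173605) = (-626 - 42055/6003)*(-1/173605) = -3799933/6003*(-1/173605) = 3799933/1042150815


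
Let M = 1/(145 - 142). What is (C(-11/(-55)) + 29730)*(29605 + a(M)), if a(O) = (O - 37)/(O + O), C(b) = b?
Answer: 878527410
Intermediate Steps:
M = ⅓ (M = 1/3 = ⅓ ≈ 0.33333)
a(O) = (-37 + O)/(2*O) (a(O) = (-37 + O)/((2*O)) = (-37 + O)*(1/(2*O)) = (-37 + O)/(2*O))
(C(-11/(-55)) + 29730)*(29605 + a(M)) = (-11/(-55) + 29730)*(29605 + (-37 + ⅓)/(2*(⅓))) = (-11*(-1/55) + 29730)*(29605 + (½)*3*(-110/3)) = (⅕ + 29730)*(29605 - 55) = (148651/5)*29550 = 878527410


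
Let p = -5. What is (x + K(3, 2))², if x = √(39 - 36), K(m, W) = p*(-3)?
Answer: (15 + √3)² ≈ 279.96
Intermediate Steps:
K(m, W) = 15 (K(m, W) = -5*(-3) = 15)
x = √3 ≈ 1.7320
(x + K(3, 2))² = (√3 + 15)² = (15 + √3)²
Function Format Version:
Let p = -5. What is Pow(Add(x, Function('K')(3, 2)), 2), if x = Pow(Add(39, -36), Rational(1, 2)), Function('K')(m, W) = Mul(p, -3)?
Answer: Pow(Add(15, Pow(3, Rational(1, 2))), 2) ≈ 279.96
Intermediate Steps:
Function('K')(m, W) = 15 (Function('K')(m, W) = Mul(-5, -3) = 15)
x = Pow(3, Rational(1, 2)) ≈ 1.7320
Pow(Add(x, Function('K')(3, 2)), 2) = Pow(Add(Pow(3, Rational(1, 2)), 15), 2) = Pow(Add(15, Pow(3, Rational(1, 2))), 2)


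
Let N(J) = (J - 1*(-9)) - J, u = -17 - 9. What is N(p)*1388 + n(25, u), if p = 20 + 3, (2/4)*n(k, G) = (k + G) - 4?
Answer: 12482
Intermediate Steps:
u = -26
n(k, G) = -8 + 2*G + 2*k (n(k, G) = 2*((k + G) - 4) = 2*((G + k) - 4) = 2*(-4 + G + k) = -8 + 2*G + 2*k)
p = 23
N(J) = 9 (N(J) = (J + 9) - J = (9 + J) - J = 9)
N(p)*1388 + n(25, u) = 9*1388 + (-8 + 2*(-26) + 2*25) = 12492 + (-8 - 52 + 50) = 12492 - 10 = 12482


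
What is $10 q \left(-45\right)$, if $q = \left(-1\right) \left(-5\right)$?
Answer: $-2250$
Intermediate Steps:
$q = 5$
$10 q \left(-45\right) = 10 \cdot 5 \left(-45\right) = 50 \left(-45\right) = -2250$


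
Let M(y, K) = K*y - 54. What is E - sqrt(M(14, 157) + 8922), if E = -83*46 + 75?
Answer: -3743 - sqrt(11066) ≈ -3848.2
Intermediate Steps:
M(y, K) = -54 + K*y
E = -3743 (E = -3818 + 75 = -3743)
E - sqrt(M(14, 157) + 8922) = -3743 - sqrt((-54 + 157*14) + 8922) = -3743 - sqrt((-54 + 2198) + 8922) = -3743 - sqrt(2144 + 8922) = -3743 - sqrt(11066)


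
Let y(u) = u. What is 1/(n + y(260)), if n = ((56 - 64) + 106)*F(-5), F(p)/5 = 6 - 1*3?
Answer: 1/1730 ≈ 0.00057803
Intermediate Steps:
F(p) = 15 (F(p) = 5*(6 - 1*3) = 5*(6 - 3) = 5*3 = 15)
n = 1470 (n = ((56 - 64) + 106)*15 = (-8 + 106)*15 = 98*15 = 1470)
1/(n + y(260)) = 1/(1470 + 260) = 1/1730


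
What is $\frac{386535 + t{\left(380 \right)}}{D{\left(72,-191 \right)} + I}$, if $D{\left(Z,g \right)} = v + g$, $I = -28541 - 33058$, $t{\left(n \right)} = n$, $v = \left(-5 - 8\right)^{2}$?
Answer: $- \frac{386915}{61621} \approx -6.2789$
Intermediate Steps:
$v = 169$ ($v = \left(-13\right)^{2} = 169$)
$I = -61599$
$D{\left(Z,g \right)} = 169 + g$
$\frac{386535 + t{\left(380 \right)}}{D{\left(72,-191 \right)} + I} = \frac{386535 + 380}{\left(169 - 191\right) - 61599} = \frac{386915}{-22 - 61599} = \frac{386915}{-61621} = 386915 \left(- \frac{1}{61621}\right) = - \frac{386915}{61621}$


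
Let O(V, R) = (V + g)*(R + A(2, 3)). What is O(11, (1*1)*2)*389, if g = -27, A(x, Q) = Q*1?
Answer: -31120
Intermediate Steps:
A(x, Q) = Q
O(V, R) = (-27 + V)*(3 + R) (O(V, R) = (V - 27)*(R + 3) = (-27 + V)*(3 + R))
O(11, (1*1)*2)*389 = (-81 - 27*1*1*2 + 3*11 + ((1*1)*2)*11)*389 = (-81 - 27*2 + 33 + (1*2)*11)*389 = (-81 - 27*2 + 33 + 2*11)*389 = (-81 - 54 + 33 + 22)*389 = -80*389 = -31120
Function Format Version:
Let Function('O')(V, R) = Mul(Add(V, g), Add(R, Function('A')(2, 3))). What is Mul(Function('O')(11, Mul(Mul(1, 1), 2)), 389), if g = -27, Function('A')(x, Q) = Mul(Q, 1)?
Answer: -31120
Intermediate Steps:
Function('A')(x, Q) = Q
Function('O')(V, R) = Mul(Add(-27, V), Add(3, R)) (Function('O')(V, R) = Mul(Add(V, -27), Add(R, 3)) = Mul(Add(-27, V), Add(3, R)))
Mul(Function('O')(11, Mul(Mul(1, 1), 2)), 389) = Mul(Add(-81, Mul(-27, Mul(Mul(1, 1), 2)), Mul(3, 11), Mul(Mul(Mul(1, 1), 2), 11)), 389) = Mul(Add(-81, Mul(-27, Mul(1, 2)), 33, Mul(Mul(1, 2), 11)), 389) = Mul(Add(-81, Mul(-27, 2), 33, Mul(2, 11)), 389) = Mul(Add(-81, -54, 33, 22), 389) = Mul(-80, 389) = -31120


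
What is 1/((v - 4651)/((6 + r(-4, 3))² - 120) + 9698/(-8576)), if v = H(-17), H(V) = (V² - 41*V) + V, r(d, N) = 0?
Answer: 12864/549325 ≈ 0.023418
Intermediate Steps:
H(V) = V² - 40*V
v = 969 (v = -17*(-40 - 17) = -17*(-57) = 969)
1/((v - 4651)/((6 + r(-4, 3))² - 120) + 9698/(-8576)) = 1/((969 - 4651)/((6 + 0)² - 120) + 9698/(-8576)) = 1/(-3682/(6² - 120) + 9698*(-1/8576)) = 1/(-3682/(36 - 120) - 4849/4288) = 1/(-3682/(-84) - 4849/4288) = 1/(-3682*(-1/84) - 4849/4288) = 1/(263/6 - 4849/4288) = 1/(549325/12864) = 12864/549325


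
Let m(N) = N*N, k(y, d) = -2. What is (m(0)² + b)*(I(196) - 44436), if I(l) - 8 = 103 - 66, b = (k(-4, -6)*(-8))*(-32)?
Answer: 22728192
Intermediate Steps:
b = -512 (b = -2*(-8)*(-32) = 16*(-32) = -512)
m(N) = N²
I(l) = 45 (I(l) = 8 + (103 - 66) = 8 + 37 = 45)
(m(0)² + b)*(I(196) - 44436) = ((0²)² - 512)*(45 - 44436) = (0² - 512)*(-44391) = (0 - 512)*(-44391) = -512*(-44391) = 22728192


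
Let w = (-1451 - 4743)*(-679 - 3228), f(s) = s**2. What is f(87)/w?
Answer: 7569/24199958 ≈ 0.00031277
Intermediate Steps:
w = 24199958 (w = -6194*(-3907) = 24199958)
f(87)/w = 87**2/24199958 = 7569*(1/24199958) = 7569/24199958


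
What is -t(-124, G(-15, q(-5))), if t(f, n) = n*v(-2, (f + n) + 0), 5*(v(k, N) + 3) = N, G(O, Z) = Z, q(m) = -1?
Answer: -28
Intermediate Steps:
v(k, N) = -3 + N/5
t(f, n) = n*(-3 + f/5 + n/5) (t(f, n) = n*(-3 + ((f + n) + 0)/5) = n*(-3 + (f + n)/5) = n*(-3 + (f/5 + n/5)) = n*(-3 + f/5 + n/5))
-t(-124, G(-15, q(-5))) = -(-1)*(-15 - 124 - 1)/5 = -(-1)*(-140)/5 = -1*28 = -28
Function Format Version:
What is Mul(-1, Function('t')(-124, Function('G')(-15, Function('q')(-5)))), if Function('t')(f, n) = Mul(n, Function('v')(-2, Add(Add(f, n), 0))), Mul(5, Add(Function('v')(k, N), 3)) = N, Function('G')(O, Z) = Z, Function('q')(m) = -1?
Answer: -28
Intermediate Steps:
Function('v')(k, N) = Add(-3, Mul(Rational(1, 5), N))
Function('t')(f, n) = Mul(n, Add(-3, Mul(Rational(1, 5), f), Mul(Rational(1, 5), n))) (Function('t')(f, n) = Mul(n, Add(-3, Mul(Rational(1, 5), Add(Add(f, n), 0)))) = Mul(n, Add(-3, Mul(Rational(1, 5), Add(f, n)))) = Mul(n, Add(-3, Add(Mul(Rational(1, 5), f), Mul(Rational(1, 5), n)))) = Mul(n, Add(-3, Mul(Rational(1, 5), f), Mul(Rational(1, 5), n))))
Mul(-1, Function('t')(-124, Function('G')(-15, Function('q')(-5)))) = Mul(-1, Mul(Rational(1, 5), -1, Add(-15, -124, -1))) = Mul(-1, Mul(Rational(1, 5), -1, -140)) = Mul(-1, 28) = -28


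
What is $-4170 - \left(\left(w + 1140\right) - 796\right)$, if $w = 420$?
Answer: $-4934$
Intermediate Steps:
$-4170 - \left(\left(w + 1140\right) - 796\right) = -4170 - \left(\left(420 + 1140\right) - 796\right) = -4170 - \left(1560 - 796\right) = -4170 - 764 = -4934$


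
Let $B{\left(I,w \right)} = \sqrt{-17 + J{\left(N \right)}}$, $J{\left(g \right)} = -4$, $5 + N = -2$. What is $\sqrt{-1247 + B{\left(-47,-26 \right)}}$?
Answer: $\sqrt{-1247 + i \sqrt{21}} \approx 0.06488 + 35.313 i$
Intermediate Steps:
$N = -7$ ($N = -5 - 2 = -7$)
$B{\left(I,w \right)} = i \sqrt{21}$ ($B{\left(I,w \right)} = \sqrt{-17 - 4} = \sqrt{-21} = i \sqrt{21}$)
$\sqrt{-1247 + B{\left(-47,-26 \right)}} = \sqrt{-1247 + i \sqrt{21}}$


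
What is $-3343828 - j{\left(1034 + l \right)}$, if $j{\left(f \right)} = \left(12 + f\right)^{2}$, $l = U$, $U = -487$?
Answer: $-3656309$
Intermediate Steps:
$l = -487$
$-3343828 - j{\left(1034 + l \right)} = -3343828 - \left(12 + \left(1034 - 487\right)\right)^{2} = -3343828 - \left(12 + 547\right)^{2} = -3343828 - 559^{2} = -3343828 - 312481 = -3656309$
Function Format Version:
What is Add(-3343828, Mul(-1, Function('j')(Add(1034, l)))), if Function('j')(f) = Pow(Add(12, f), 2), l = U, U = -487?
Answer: -3656309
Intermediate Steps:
l = -487
Add(-3343828, Mul(-1, Function('j')(Add(1034, l)))) = Add(-3343828, Mul(-1, Pow(Add(12, Add(1034, -487)), 2))) = Add(-3343828, Mul(-1, Pow(Add(12, 547), 2))) = Add(-3343828, Mul(-1, Pow(559, 2))) = Add(-3343828, Mul(-1, 312481)) = Add(-3343828, -312481) = -3656309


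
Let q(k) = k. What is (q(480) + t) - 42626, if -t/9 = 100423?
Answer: -945953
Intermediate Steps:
t = -903807 (t = -9*100423 = -903807)
(q(480) + t) - 42626 = (480 - 903807) - 42626 = -903327 - 42626 = -945953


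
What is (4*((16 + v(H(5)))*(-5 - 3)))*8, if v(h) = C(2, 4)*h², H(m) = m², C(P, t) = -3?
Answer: 475904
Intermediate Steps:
v(h) = -3*h²
(4*((16 + v(H(5)))*(-5 - 3)))*8 = (4*((16 - 3*(5²)²)*(-5 - 3)))*8 = (4*((16 - 3*25²)*(-8)))*8 = (4*((16 - 3*625)*(-8)))*8 = (4*((16 - 1875)*(-8)))*8 = (4*(-1859*(-8)))*8 = (4*14872)*8 = 59488*8 = 475904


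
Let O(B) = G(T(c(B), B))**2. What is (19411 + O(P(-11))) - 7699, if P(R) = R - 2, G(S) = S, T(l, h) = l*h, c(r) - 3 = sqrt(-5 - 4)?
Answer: 11712 + 3042*I ≈ 11712.0 + 3042.0*I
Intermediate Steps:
c(r) = 3 + 3*I (c(r) = 3 + sqrt(-5 - 4) = 3 + sqrt(-9) = 3 + 3*I)
T(l, h) = h*l
P(R) = -2 + R
O(B) = B**2*(3 + 3*I)**2 (O(B) = (B*(3 + 3*I))**2 = B**2*(3 + 3*I)**2)
(19411 + O(P(-11))) - 7699 = (19411 + 18*I*(-2 - 11)**2) - 7699 = (19411 + 18*I*(-13)**2) - 7699 = (19411 + 18*I*169) - 7699 = (19411 + 3042*I) - 7699 = 11712 + 3042*I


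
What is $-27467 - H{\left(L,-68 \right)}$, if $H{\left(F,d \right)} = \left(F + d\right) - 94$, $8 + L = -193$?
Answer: $-27104$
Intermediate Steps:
$L = -201$ ($L = -8 - 193 = -201$)
$H{\left(F,d \right)} = -94 + F + d$
$-27467 - H{\left(L,-68 \right)} = -27467 - \left(-94 - 201 - 68\right) = -27467 - -363 = -27467 + 363 = -27104$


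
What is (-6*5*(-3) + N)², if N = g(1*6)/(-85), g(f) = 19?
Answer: 58232161/7225 ≈ 8059.8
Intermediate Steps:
N = -19/85 (N = 19/(-85) = 19*(-1/85) = -19/85 ≈ -0.22353)
(-6*5*(-3) + N)² = (-6*5*(-3) - 19/85)² = (-30*(-3) - 19/85)² = (90 - 19/85)² = (7631/85)² = 58232161/7225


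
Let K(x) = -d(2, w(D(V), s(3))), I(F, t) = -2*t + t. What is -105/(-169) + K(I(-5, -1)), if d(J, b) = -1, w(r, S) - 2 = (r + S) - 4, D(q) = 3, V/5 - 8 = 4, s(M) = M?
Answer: 274/169 ≈ 1.6213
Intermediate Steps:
V = 60 (V = 40 + 5*4 = 40 + 20 = 60)
w(r, S) = -2 + S + r (w(r, S) = 2 + ((r + S) - 4) = 2 + ((S + r) - 4) = 2 + (-4 + S + r) = -2 + S + r)
I(F, t) = -t
K(x) = 1 (K(x) = -1*(-1) = 1)
-105/(-169) + K(I(-5, -1)) = -105/(-169) + 1 = -105*(-1/169) + 1 = 105/169 + 1 = 274/169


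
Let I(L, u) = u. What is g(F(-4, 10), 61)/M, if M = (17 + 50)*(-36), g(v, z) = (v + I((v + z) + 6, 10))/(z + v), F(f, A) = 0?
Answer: -5/73566 ≈ -6.7966e-5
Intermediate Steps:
g(v, z) = (10 + v)/(v + z) (g(v, z) = (v + 10)/(z + v) = (10 + v)/(v + z))
M = -2412 (M = 67*(-36) = -2412)
g(F(-4, 10), 61)/M = ((10 + 0)/(0 + 61))/(-2412) = (10/61)*(-1/2412) = -5/73566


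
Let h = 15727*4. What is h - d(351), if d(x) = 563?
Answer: 62345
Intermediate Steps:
h = 62908
h - d(351) = 62908 - 1*563 = 62908 - 563 = 62345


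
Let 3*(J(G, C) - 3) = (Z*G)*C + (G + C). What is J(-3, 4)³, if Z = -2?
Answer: 39304/27 ≈ 1455.7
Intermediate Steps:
J(G, C) = 3 + C/3 + G/3 - 2*C*G/3 (J(G, C) = 3 + ((-2*G)*C + (G + C))/3 = 3 + (-2*C*G + (C + G))/3 = 3 + (C + G - 2*C*G)/3 = 3 + (C/3 + G/3 - 2*C*G/3) = 3 + C/3 + G/3 - 2*C*G/3)
J(-3, 4)³ = (3 + (⅓)*4 + (⅓)*(-3) - ⅔*4*(-3))³ = (3 + 4/3 - 1 + 8)³ = (34/3)³ = 39304/27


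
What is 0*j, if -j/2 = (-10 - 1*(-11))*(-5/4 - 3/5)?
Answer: 0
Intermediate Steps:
j = 37/10 (j = -2*(-10 - 1*(-11))*(-5/4 - 3/5) = -2*(-10 + 11)*(-5*¼ - 3*⅕) = -2*(-5/4 - ⅗) = -2*(-37)/20 = -2*(-37/20) = 37/10 ≈ 3.7000)
0*j = 0*(37/10) = 0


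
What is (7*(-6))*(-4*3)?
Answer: 504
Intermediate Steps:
(7*(-6))*(-4*3) = -42*(-12) = 504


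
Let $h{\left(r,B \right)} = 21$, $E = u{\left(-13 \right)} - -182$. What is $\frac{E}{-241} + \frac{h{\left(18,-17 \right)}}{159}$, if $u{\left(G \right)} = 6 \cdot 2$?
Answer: $- \frac{8595}{12773} \approx -0.6729$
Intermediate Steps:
$u{\left(G \right)} = 12$
$E = 194$ ($E = 12 - -182 = 12 + 182 = 194$)
$\frac{E}{-241} + \frac{h{\left(18,-17 \right)}}{159} = \frac{194}{-241} + \frac{21}{159} = 194 \left(- \frac{1}{241}\right) + 21 \cdot \frac{1}{159} = - \frac{194}{241} + \frac{7}{53} = - \frac{8595}{12773}$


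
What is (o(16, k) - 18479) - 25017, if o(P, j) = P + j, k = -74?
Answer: -43554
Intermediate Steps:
(o(16, k) - 18479) - 25017 = ((16 - 74) - 18479) - 25017 = (-58 - 18479) - 25017 = -18537 - 25017 = -43554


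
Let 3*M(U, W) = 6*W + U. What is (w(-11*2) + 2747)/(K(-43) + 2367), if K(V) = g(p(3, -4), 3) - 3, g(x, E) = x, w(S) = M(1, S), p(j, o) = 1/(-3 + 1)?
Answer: 16220/14181 ≈ 1.1438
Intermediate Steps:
M(U, W) = 2*W + U/3 (M(U, W) = (6*W + U)/3 = (U + 6*W)/3 = 2*W + U/3)
p(j, o) = -½ (p(j, o) = 1/(-2) = -½)
w(S) = ⅓ + 2*S (w(S) = 2*S + (⅓)*1 = 2*S + ⅓ = ⅓ + 2*S)
K(V) = -7/2 (K(V) = -½ - 3 = -7/2)
(w(-11*2) + 2747)/(K(-43) + 2367) = ((⅓ + 2*(-11*2)) + 2747)/(-7/2 + 2367) = ((⅓ + 2*(-22)) + 2747)/(4727/2) = ((⅓ - 44) + 2747)*(2/4727) = (-131/3 + 2747)*(2/4727) = (8110/3)*(2/4727) = 16220/14181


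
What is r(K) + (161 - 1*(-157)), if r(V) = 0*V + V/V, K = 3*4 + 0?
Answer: 319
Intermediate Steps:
K = 12 (K = 12 + 0 = 12)
r(V) = 1 (r(V) = 0 + 1 = 1)
r(K) + (161 - 1*(-157)) = 1 + (161 - 1*(-157)) = 1 + (161 + 157) = 1 + 318 = 319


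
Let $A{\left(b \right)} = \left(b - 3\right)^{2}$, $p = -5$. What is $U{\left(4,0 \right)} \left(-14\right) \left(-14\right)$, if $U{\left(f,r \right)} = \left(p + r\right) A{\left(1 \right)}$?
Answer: $-3920$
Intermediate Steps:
$A{\left(b \right)} = \left(-3 + b\right)^{2}$
$U{\left(f,r \right)} = -20 + 4 r$ ($U{\left(f,r \right)} = \left(-5 + r\right) \left(-3 + 1\right)^{2} = \left(-5 + r\right) \left(-2\right)^{2} = \left(-5 + r\right) 4 = -20 + 4 r$)
$U{\left(4,0 \right)} \left(-14\right) \left(-14\right) = \left(-20 + 4 \cdot 0\right) \left(-14\right) \left(-14\right) = \left(-20 + 0\right) \left(-14\right) \left(-14\right) = \left(-20\right) \left(-14\right) \left(-14\right) = 280 \left(-14\right) = -3920$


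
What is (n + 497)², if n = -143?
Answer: 125316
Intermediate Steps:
(n + 497)² = (-143 + 497)² = 354² = 125316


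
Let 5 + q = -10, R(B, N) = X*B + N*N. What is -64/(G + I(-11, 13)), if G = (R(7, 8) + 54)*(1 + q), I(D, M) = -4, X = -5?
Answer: 32/583 ≈ 0.054888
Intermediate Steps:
R(B, N) = N**2 - 5*B (R(B, N) = -5*B + N*N = -5*B + N**2 = N**2 - 5*B)
q = -15 (q = -5 - 10 = -15)
G = -1162 (G = ((8**2 - 5*7) + 54)*(1 - 15) = ((64 - 35) + 54)*(-14) = (29 + 54)*(-14) = 83*(-14) = -1162)
-64/(G + I(-11, 13)) = -64/(-1162 - 4) = -64/(-1166) = -64*(-1/1166) = 32/583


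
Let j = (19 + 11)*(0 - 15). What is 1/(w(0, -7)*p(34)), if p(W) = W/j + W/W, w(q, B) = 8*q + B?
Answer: -225/1456 ≈ -0.15453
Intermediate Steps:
j = -450 (j = 30*(-15) = -450)
w(q, B) = B + 8*q
p(W) = 1 - W/450 (p(W) = W/(-450) + W/W = W*(-1/450) + 1 = -W/450 + 1 = 1 - W/450)
1/(w(0, -7)*p(34)) = 1/((-7 + 8*0)*(1 - 1/450*34)) = 1/((-7 + 0)*(1 - 17/225)) = 1/(-7*208/225) = 1/(-1456/225) = -225/1456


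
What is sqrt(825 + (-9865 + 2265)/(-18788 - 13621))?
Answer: 5*sqrt(3852353401)/10803 ≈ 28.727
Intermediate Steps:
sqrt(825 + (-9865 + 2265)/(-18788 - 13621)) = sqrt(825 - 7600/(-32409)) = sqrt(825 - 7600*(-1/32409)) = sqrt(825 + 7600/32409) = sqrt(26745025/32409) = 5*sqrt(3852353401)/10803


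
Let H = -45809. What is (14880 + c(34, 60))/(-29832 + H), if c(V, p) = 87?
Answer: -14967/75641 ≈ -0.19787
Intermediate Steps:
(14880 + c(34, 60))/(-29832 + H) = (14880 + 87)/(-29832 - 45809) = 14967/(-75641) = 14967*(-1/75641) = -14967/75641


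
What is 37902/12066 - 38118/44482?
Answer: 102168748/44726651 ≈ 2.2843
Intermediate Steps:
37902/12066 - 38118/44482 = 37902*(1/12066) - 38118*1/44482 = 6317/2011 - 19059/22241 = 102168748/44726651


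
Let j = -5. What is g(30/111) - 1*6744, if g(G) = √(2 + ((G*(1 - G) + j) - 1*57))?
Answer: -6744 + I*√81870/37 ≈ -6744.0 + 7.7332*I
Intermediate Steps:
g(G) = √(-60 + G*(1 - G)) (g(G) = √(2 + ((G*(1 - G) - 5) - 1*57)) = √(2 + ((-5 + G*(1 - G)) - 57)) = √(2 + (-62 + G*(1 - G))) = √(-60 + G*(1 - G)))
g(30/111) - 1*6744 = √(-60 + 30/111 - (30/111)²) - 1*6744 = √(-60 + 30*(1/111) - (30*(1/111))²) - 6744 = √(-60 + 10/37 - (10/37)²) - 6744 = √(-60 + 10/37 - 1*100/1369) - 6744 = √(-60 + 10/37 - 100/1369) - 6744 = √(-81870/1369) - 6744 = I*√81870/37 - 6744 = -6744 + I*√81870/37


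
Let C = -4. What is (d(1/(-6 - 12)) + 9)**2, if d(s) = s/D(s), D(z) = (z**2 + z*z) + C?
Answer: 34012224/418609 ≈ 81.251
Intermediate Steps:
D(z) = -4 + 2*z**2 (D(z) = (z**2 + z*z) - 4 = (z**2 + z**2) - 4 = 2*z**2 - 4 = -4 + 2*z**2)
d(s) = s/(-4 + 2*s**2)
(d(1/(-6 - 12)) + 9)**2 = (1/(2*(-6 - 12)*(-2 + (1/(-6 - 12))**2)) + 9)**2 = ((1/2)/(-18*(-2 + (1/(-18))**2)) + 9)**2 = ((1/2)*(-1/18)/(-2 + (-1/18)**2) + 9)**2 = ((1/2)*(-1/18)/(-2 + 1/324) + 9)**2 = ((1/2)*(-1/18)/(-647/324) + 9)**2 = ((1/2)*(-1/18)*(-324/647) + 9)**2 = (9/647 + 9)**2 = (5832/647)**2 = 34012224/418609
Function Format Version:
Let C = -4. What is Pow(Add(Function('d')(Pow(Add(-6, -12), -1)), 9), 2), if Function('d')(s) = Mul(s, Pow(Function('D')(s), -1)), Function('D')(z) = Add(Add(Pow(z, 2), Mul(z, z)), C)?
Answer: Rational(34012224, 418609) ≈ 81.251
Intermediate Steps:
Function('D')(z) = Add(-4, Mul(2, Pow(z, 2))) (Function('D')(z) = Add(Add(Pow(z, 2), Mul(z, z)), -4) = Add(Add(Pow(z, 2), Pow(z, 2)), -4) = Add(Mul(2, Pow(z, 2)), -4) = Add(-4, Mul(2, Pow(z, 2))))
Function('d')(s) = Mul(s, Pow(Add(-4, Mul(2, Pow(s, 2))), -1))
Pow(Add(Function('d')(Pow(Add(-6, -12), -1)), 9), 2) = Pow(Add(Mul(Rational(1, 2), Pow(Add(-6, -12), -1), Pow(Add(-2, Pow(Pow(Add(-6, -12), -1), 2)), -1)), 9), 2) = Pow(Add(Mul(Rational(1, 2), Pow(-18, -1), Pow(Add(-2, Pow(Pow(-18, -1), 2)), -1)), 9), 2) = Pow(Add(Mul(Rational(1, 2), Rational(-1, 18), Pow(Add(-2, Pow(Rational(-1, 18), 2)), -1)), 9), 2) = Pow(Add(Mul(Rational(1, 2), Rational(-1, 18), Pow(Add(-2, Rational(1, 324)), -1)), 9), 2) = Pow(Add(Mul(Rational(1, 2), Rational(-1, 18), Pow(Rational(-647, 324), -1)), 9), 2) = Pow(Add(Mul(Rational(1, 2), Rational(-1, 18), Rational(-324, 647)), 9), 2) = Pow(Add(Rational(9, 647), 9), 2) = Pow(Rational(5832, 647), 2) = Rational(34012224, 418609)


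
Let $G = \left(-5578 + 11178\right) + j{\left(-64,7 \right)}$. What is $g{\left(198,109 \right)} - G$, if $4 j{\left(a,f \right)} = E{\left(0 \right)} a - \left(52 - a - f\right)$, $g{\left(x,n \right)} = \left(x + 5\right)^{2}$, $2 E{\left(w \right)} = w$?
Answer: $\frac{142545}{4} \approx 35636.0$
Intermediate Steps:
$E{\left(w \right)} = \frac{w}{2}$
$g{\left(x,n \right)} = \left(5 + x\right)^{2}$
$j{\left(a,f \right)} = -13 + \frac{a}{4} + \frac{f}{4}$ ($j{\left(a,f \right)} = \frac{\frac{1}{2} \cdot 0 a - \left(52 - a - f\right)}{4} = \frac{0 a + \left(-52 + a + f\right)}{4} = \frac{0 + \left(-52 + a + f\right)}{4} = \frac{-52 + a + f}{4} = -13 + \frac{a}{4} + \frac{f}{4}$)
$G = \frac{22291}{4}$ ($G = \left(-5578 + 11178\right) + \left(-13 + \frac{1}{4} \left(-64\right) + \frac{1}{4} \cdot 7\right) = 5600 - \frac{109}{4} = \frac{22291}{4} \approx 5572.8$)
$g{\left(198,109 \right)} - G = \left(5 + 198\right)^{2} - \frac{22291}{4} = 203^{2} - \frac{22291}{4} = 41209 - \frac{22291}{4} = \frac{142545}{4}$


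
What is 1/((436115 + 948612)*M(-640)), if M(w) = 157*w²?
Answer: 1/89047916134400 ≈ 1.1230e-14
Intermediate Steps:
1/((436115 + 948612)*M(-640)) = 1/((436115 + 948612)*((157*(-640)²))) = 1/(1384727*((157*409600))) = (1/1384727)/64307200 = (1/1384727)*(1/64307200) = 1/89047916134400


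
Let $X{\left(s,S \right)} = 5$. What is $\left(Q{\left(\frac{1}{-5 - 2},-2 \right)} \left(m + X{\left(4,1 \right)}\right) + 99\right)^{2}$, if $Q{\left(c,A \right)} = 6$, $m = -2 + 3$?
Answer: $18225$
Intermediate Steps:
$m = 1$
$\left(Q{\left(\frac{1}{-5 - 2},-2 \right)} \left(m + X{\left(4,1 \right)}\right) + 99\right)^{2} = \left(6 \left(1 + 5\right) + 99\right)^{2} = \left(6 \cdot 6 + 99\right)^{2} = \left(36 + 99\right)^{2} = 135^{2} = 18225$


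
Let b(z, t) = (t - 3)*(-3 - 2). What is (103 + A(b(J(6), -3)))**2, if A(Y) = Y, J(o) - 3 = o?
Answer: 17689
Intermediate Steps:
J(o) = 3 + o
b(z, t) = 15 - 5*t (b(z, t) = (-3 + t)*(-5) = 15 - 5*t)
(103 + A(b(J(6), -3)))**2 = (103 + (15 - 5*(-3)))**2 = (103 + (15 + 15))**2 = (103 + 30)**2 = 133**2 = 17689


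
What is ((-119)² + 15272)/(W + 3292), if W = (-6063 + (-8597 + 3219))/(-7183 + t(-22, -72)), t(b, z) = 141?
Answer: 69089062/7731235 ≈ 8.9364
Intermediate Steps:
W = 11441/7042 (W = (-6063 + (-8597 + 3219))/(-7183 + 141) = (-6063 - 5378)/(-7042) = -11441*(-1/7042) = 11441/7042 ≈ 1.6247)
((-119)² + 15272)/(W + 3292) = ((-119)² + 15272)/(11441/7042 + 3292) = (14161 + 15272)/(23193705/7042) = 29433*(7042/23193705) = 69089062/7731235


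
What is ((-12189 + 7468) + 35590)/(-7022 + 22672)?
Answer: 30869/15650 ≈ 1.9725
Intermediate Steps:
((-12189 + 7468) + 35590)/(-7022 + 22672) = (-4721 + 35590)/15650 = 30869*(1/15650) = 30869/15650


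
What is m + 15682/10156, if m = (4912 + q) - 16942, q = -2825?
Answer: -75425849/5078 ≈ -14853.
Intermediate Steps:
m = -14855 (m = (4912 - 2825) - 16942 = 2087 - 16942 = -14855)
m + 15682/10156 = -14855 + 15682/10156 = -14855 + 15682*(1/10156) = -14855 + 7841/5078 = -75425849/5078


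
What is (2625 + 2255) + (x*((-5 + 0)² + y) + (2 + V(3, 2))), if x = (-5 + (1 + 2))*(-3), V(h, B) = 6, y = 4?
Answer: 5062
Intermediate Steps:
x = 6 (x = (-5 + 3)*(-3) = -2*(-3) = 6)
(2625 + 2255) + (x*((-5 + 0)² + y) + (2 + V(3, 2))) = (2625 + 2255) + (6*((-5 + 0)² + 4) + (2 + 6)) = 4880 + (6*((-5)² + 4) + 8) = 4880 + (6*(25 + 4) + 8) = 4880 + (6*29 + 8) = 4880 + (174 + 8) = 4880 + 182 = 5062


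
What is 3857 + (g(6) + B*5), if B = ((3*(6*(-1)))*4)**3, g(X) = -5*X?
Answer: -1862413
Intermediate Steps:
B = -373248 (B = ((3*(-6))*4)**3 = (-18*4)**3 = (-72)**3 = -373248)
3857 + (g(6) + B*5) = 3857 + (-5*6 - 373248*5) = 3857 + (-30 - 1866240) = 3857 - 1866270 = -1862413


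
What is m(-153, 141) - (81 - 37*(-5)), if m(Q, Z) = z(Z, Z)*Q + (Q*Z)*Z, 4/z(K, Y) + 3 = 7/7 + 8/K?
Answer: -416718937/137 ≈ -3.0417e+6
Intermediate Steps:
z(K, Y) = 4/(-2 + 8/K) (z(K, Y) = 4/(-3 + (7/7 + 8/K)) = 4/(-3 + (7*(⅐) + 8/K)) = 4/(-3 + (1 + 8/K)) = 4/(-2 + 8/K))
m(Q, Z) = Q*Z² - 2*Q*Z/(-4 + Z) (m(Q, Z) = (-2*Z/(-4 + Z))*Q + (Q*Z)*Z = -2*Q*Z/(-4 + Z) + Q*Z² = Q*Z² - 2*Q*Z/(-4 + Z))
m(-153, 141) - (81 - 37*(-5)) = -153*141*(-2 + 141*(-4 + 141))/(-4 + 141) - (81 - 37*(-5)) = -153*141*(-2 + 141*137)/137 - (81 + 185) = -153*141*1/137*(-2 + 19317) - 1*266 = -153*141*1/137*19315 - 266 = -416682495/137 - 266 = -416718937/137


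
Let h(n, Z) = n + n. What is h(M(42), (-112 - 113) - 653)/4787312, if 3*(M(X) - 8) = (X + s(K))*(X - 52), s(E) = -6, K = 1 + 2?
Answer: -14/299207 ≈ -4.6790e-5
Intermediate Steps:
K = 3
s(E) = -6 (s(E) = -1*6 = -6)
M(X) = 8 + (-52 + X)*(-6 + X)/3 (M(X) = 8 + ((X - 6)*(X - 52))/3 = 8 + ((-6 + X)*(-52 + X))/3 = 8 + ((-52 + X)*(-6 + X))/3 = 8 + (-52 + X)*(-6 + X)/3)
h(n, Z) = 2*n
h(M(42), (-112 - 113) - 653)/4787312 = (2*(112 - 58/3*42 + (⅓)*42²))/4787312 = (2*(112 - 812 + (⅓)*1764))*(1/4787312) = (2*(112 - 812 + 588))*(1/4787312) = (2*(-112))*(1/4787312) = -224*1/4787312 = -14/299207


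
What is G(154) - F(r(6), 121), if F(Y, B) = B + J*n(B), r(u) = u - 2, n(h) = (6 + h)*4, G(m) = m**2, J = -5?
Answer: 26135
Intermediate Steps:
n(h) = 24 + 4*h
r(u) = -2 + u
F(Y, B) = -120 - 19*B (F(Y, B) = B - 5*(24 + 4*B) = B + (-120 - 20*B) = -120 - 19*B)
G(154) - F(r(6), 121) = 154**2 - (-120 - 19*121) = 23716 - (-120 - 2299) = 23716 - 1*(-2419) = 23716 + 2419 = 26135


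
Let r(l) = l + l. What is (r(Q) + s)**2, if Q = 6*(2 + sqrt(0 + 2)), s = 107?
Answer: 17449 + 3144*sqrt(2) ≈ 21895.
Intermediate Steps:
Q = 12 + 6*sqrt(2) (Q = 6*(2 + sqrt(2)) = 12 + 6*sqrt(2) ≈ 20.485)
r(l) = 2*l
(r(Q) + s)**2 = (2*(12 + 6*sqrt(2)) + 107)**2 = ((24 + 12*sqrt(2)) + 107)**2 = (131 + 12*sqrt(2))**2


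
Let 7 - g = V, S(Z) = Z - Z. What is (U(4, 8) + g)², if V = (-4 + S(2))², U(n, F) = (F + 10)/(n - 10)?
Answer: 144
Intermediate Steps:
U(n, F) = (10 + F)/(-10 + n)
S(Z) = 0
V = 16 (V = (-4 + 0)² = (-4)² = 16)
g = -9 (g = 7 - 1*16 = 7 - 16 = -9)
(U(4, 8) + g)² = ((10 + 8)/(-10 + 4) - 9)² = (18/(-6) - 9)² = (-⅙*18 - 9)² = (-3 - 9)² = (-12)² = 144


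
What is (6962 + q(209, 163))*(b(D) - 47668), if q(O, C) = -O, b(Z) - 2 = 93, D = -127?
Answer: -321260469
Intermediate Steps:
b(Z) = 95 (b(Z) = 2 + 93 = 95)
(6962 + q(209, 163))*(b(D) - 47668) = (6962 - 1*209)*(95 - 47668) = (6962 - 209)*(-47573) = 6753*(-47573) = -321260469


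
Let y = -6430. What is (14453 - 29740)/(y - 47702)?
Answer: 15287/54132 ≈ 0.28240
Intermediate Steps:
(14453 - 29740)/(y - 47702) = (14453 - 29740)/(-6430 - 47702) = -15287/(-54132) = -15287*(-1/54132) = 15287/54132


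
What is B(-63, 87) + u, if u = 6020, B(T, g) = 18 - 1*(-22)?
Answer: 6060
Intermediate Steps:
B(T, g) = 40 (B(T, g) = 18 + 22 = 40)
B(-63, 87) + u = 40 + 6020 = 6060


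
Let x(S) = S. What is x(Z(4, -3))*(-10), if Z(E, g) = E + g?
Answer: -10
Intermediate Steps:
x(Z(4, -3))*(-10) = (4 - 3)*(-10) = 1*(-10) = -10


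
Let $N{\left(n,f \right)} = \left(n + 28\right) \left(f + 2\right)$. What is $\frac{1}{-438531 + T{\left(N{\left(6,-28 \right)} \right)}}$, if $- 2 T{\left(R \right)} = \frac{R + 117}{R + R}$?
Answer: $- \frac{272}{119280491} \approx -2.2803 \cdot 10^{-6}$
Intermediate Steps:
$N{\left(n,f \right)} = \left(2 + f\right) \left(28 + n\right)$ ($N{\left(n,f \right)} = \left(28 + n\right) \left(2 + f\right) = \left(2 + f\right) \left(28 + n\right)$)
$T{\left(R \right)} = - \frac{117 + R}{4 R}$ ($T{\left(R \right)} = - \frac{\left(R + 117\right) \frac{1}{R + R}}{2} = - \frac{\left(117 + R\right) \frac{1}{2 R}}{2} = - \frac{\frac{1}{2} \frac{1}{R} \left(117 + R\right)}{2} = - \frac{117 + R}{4 R}$)
$\frac{1}{-438531 + T{\left(N{\left(6,-28 \right)} \right)}} = \frac{1}{-438531 + \frac{-117 - \left(56 + 2 \cdot 6 + 28 \left(-28\right) - 168\right)}{4 \left(56 + 2 \cdot 6 + 28 \left(-28\right) - 168\right)}} = \frac{1}{-438531 + \frac{-117 - \left(56 + 12 - 784 - 168\right)}{4 \left(56 + 12 - 784 - 168\right)}} = \frac{1}{-438531 + \frac{-117 - -884}{4 \left(-884\right)}} = \frac{1}{-438531 + \frac{1}{4} \left(- \frac{1}{884}\right) \left(-117 + 884\right)} = \frac{1}{-438531 + \frac{1}{4} \left(- \frac{1}{884}\right) 767} = \frac{1}{-438531 - \frac{59}{272}} = \frac{1}{- \frac{119280491}{272}} = - \frac{272}{119280491}$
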